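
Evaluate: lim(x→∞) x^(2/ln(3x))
This is an exponential indeterminate form.

For exponential indeterminate forms, take the natural log:
  Let L = lim(x→∞) x^(2/ln(3x))
  Then ln(L) = lim(x→∞) [exponent × ln(base)]
  Evaluate using L'Hôpital or standard limits, then exponentiate.
  L = e²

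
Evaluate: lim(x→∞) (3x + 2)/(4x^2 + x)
This is an ∞/∞ indeterminate form.

Apply L'Hôpital's rule: differentiate numerator and denominator separately.
  f(x) = 3·x + 2   ⇒   f'(x) = 3
  g(x) = 4·x^2 + x   ⇒   g'(x) = 8·x + 1
  lim(x→∞) f'(x)/g'(x) = lim(x→∞) (3)/(8·x + 1)
  = 0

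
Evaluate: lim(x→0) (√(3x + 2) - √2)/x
This is a standard limit.

Factor or rationalize the expression:
  lim(x→0) (√(3x + 2) - √2)/x = 3·sqrt(2)/4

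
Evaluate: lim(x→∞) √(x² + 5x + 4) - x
This is an ∞-∞ indeterminate form.

Combine fractions or rationalize to convert ∞-∞ to 0/0 form:
  lim(x→∞) √(x² + 5x + 4) - x = 5/2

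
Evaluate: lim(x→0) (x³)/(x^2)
This is a 0/0 indeterminate form.

Apply L'Hôpital's rule: differentiate numerator and denominator separately.
  f(x) = x^3   ⇒   f'(x) = 3·x^2
  g(x) = x^2   ⇒   g'(x) = 2·x
  lim(x→0) f'(x)/g'(x) = lim(x→0) (3·x^2)/(2·x)
  = 0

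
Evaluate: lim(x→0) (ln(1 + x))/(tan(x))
This is a 0/0 indeterminate form.

Apply L'Hôpital's rule: differentiate numerator and denominator separately.
  f(x) = ln(x + 1)   ⇒   f'(x) = 1/(x + 1)
  g(x) = tan(x)   ⇒   g'(x) = tan(x)^2 + 1
  lim(x→0) f'(x)/g'(x) = lim(x→0) (1/(x + 1))/(tan(x)^2 + 1)
  = 1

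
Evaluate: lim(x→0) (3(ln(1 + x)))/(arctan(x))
This is a 0/0 indeterminate form.

Apply L'Hôpital's rule: differentiate numerator and denominator separately.
  f(x) = 3·ln(x + 1)   ⇒   f'(x) = 3/(x + 1)
  g(x) = atan(x)   ⇒   g'(x) = 1/(x^2 + 1)
  lim(x→0) f'(x)/g'(x) = lim(x→0) (3/(x + 1))/(1/(x^2 + 1))
  = 3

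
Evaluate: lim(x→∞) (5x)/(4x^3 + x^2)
This is an ∞/∞ indeterminate form.

Apply L'Hôpital's rule: differentiate numerator and denominator separately.
  f(x) = 5·x   ⇒   f'(x) = 5
  g(x) = 4·x^3 + x^2   ⇒   g'(x) = 12·x^2 + 2·x
  lim(x→∞) f'(x)/g'(x) = lim(x→∞) (5)/(12·x^2 + 2·x)
  = 0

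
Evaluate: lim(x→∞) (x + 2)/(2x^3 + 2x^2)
This is an ∞/∞ indeterminate form.

Apply L'Hôpital's rule: differentiate numerator and denominator separately.
  f(x) = x + 2   ⇒   f'(x) = 1
  g(x) = 2·x^3 + 2·x^2   ⇒   g'(x) = 6·x^2 + 4·x
  lim(x→∞) f'(x)/g'(x) = lim(x→∞) (1)/(6·x^2 + 4·x)
  = 0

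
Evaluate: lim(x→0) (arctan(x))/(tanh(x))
This is a 0/0 indeterminate form.

Apply L'Hôpital's rule: differentiate numerator and denominator separately.
  f(x) = atan(x)   ⇒   f'(x) = 1/(x^2 + 1)
  g(x) = tanh(x)   ⇒   g'(x) = 1 - tanh(x)^2
  lim(x→0) f'(x)/g'(x) = lim(x→0) (1/(x^2 + 1))/(1 - tanh(x)^2)
  = 1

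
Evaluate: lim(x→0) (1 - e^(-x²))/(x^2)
This is a 0/0 indeterminate form.

Apply L'Hôpital's rule: differentiate numerator and denominator separately.
  f(x) = 1 - e^(-x^2)   ⇒   f'(x) = 2·x·e^(-x^2)
  g(x) = x^2   ⇒   g'(x) = 2·x
  lim(x→0) f'(x)/g'(x) = lim(x→0) (2·x·e^(-x^2))/(2·x)
  = 1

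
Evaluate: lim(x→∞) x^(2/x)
This is an exponential indeterminate form.

For exponential indeterminate forms, take the natural log:
  Let L = lim(x→∞) x^(2/x)
  Then ln(L) = lim(x→∞) [exponent × ln(base)]
  Evaluate using L'Hôpital or standard limits, then exponentiate.
  L = 1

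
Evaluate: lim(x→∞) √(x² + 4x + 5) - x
This is an ∞-∞ indeterminate form.

Combine fractions or rationalize to convert ∞-∞ to 0/0 form:
  lim(x→∞) √(x² + 4x + 5) - x = 2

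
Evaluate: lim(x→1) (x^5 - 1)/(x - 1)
This is a standard limit.

Factor or rationalize the expression:
  lim(x→1) (x^5 - 1)/(x - 1) = 5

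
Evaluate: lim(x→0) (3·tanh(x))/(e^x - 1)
This is a 0/0 indeterminate form.

Apply L'Hôpital's rule: differentiate numerator and denominator separately.
  f(x) = 3·tanh(x)   ⇒   f'(x) = 3 - 3·tanh(x)^2
  g(x) = e^(x) - 1   ⇒   g'(x) = e^(x)
  lim(x→0) f'(x)/g'(x) = lim(x→0) (3 - 3·tanh(x)^2)/(e^(x))
  = 3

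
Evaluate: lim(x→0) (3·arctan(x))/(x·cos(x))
This is a 0/0 indeterminate form.

Apply L'Hôpital's rule: differentiate numerator and denominator separately.
  f(x) = 3·atan(x)   ⇒   f'(x) = 3/(x^2 + 1)
  g(x) = x·cos(x)   ⇒   g'(x) = -x·sin(x) + cos(x)
  lim(x→0) f'(x)/g'(x) = lim(x→0) (3/(x^2 + 1))/(-x·sin(x) + cos(x))
  = 3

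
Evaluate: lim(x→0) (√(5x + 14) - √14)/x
This is a standard limit.

Factor or rationalize the expression:
  lim(x→0) (√(5x + 14) - √14)/x = 5·sqrt(14)/28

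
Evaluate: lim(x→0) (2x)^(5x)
This is an exponential indeterminate form.

For exponential indeterminate forms, take the natural log:
  Let L = lim(x→0) (2x)^(5x)
  Then ln(L) = lim(x→0) [exponent × ln(base)]
  Evaluate using L'Hôpital or standard limits, then exponentiate.
  L = 1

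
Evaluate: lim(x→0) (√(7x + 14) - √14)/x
This is a standard limit.

Factor or rationalize the expression:
  lim(x→0) (√(7x + 14) - √14)/x = sqrt(14)/4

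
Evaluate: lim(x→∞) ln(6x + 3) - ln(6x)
This is an ∞-∞ indeterminate form.

Combine fractions or rationalize to convert ∞-∞ to 0/0 form:
  lim(x→∞) ln(6x + 3) - ln(6x) = 0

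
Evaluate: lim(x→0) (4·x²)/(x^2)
This is a 0/0 indeterminate form.

Apply L'Hôpital's rule: differentiate numerator and denominator separately.
  f(x) = 4·x^2   ⇒   f'(x) = 8·x
  g(x) = x^2   ⇒   g'(x) = 2·x
  lim(x→0) f'(x)/g'(x) = lim(x→0) (8·x)/(2·x)
  = 4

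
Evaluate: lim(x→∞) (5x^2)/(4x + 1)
This is an ∞/∞ indeterminate form.

Apply L'Hôpital's rule: differentiate numerator and denominator separately.
  f(x) = 5·x^2   ⇒   f'(x) = 10·x
  g(x) = 4·x + 1   ⇒   g'(x) = 4
  lim(x→∞) f'(x)/g'(x) = lim(x→∞) (10·x)/(4)
  = ∞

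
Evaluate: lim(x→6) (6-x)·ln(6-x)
This is a 0·∞ indeterminate form.

Rewrite 0·∞ as a quotient (0/0 or ∞/∞ form), then apply L'Hôpital's rule:
  lim(x→6) (6-x)·ln(6-x) = 0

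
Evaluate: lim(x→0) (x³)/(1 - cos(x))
This is a 0/0 indeterminate form.

Apply L'Hôpital's rule: differentiate numerator and denominator separately.
  f(x) = x^3   ⇒   f'(x) = 3·x^2
  g(x) = 1 - cos(x)   ⇒   g'(x) = sin(x)
  lim(x→0) f'(x)/g'(x) = lim(x→0) (3·x^2)/(sin(x))
  = 0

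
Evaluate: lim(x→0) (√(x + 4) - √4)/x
This is a standard limit.

Factor or rationalize the expression:
  lim(x→0) (√(x + 4) - √4)/x = 1/4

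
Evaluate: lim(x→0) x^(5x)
This is an exponential indeterminate form.

For exponential indeterminate forms, take the natural log:
  Let L = lim(x→0) x^(5x)
  Then ln(L) = lim(x→0) [exponent × ln(base)]
  Evaluate using L'Hôpital or standard limits, then exponentiate.
  L = 1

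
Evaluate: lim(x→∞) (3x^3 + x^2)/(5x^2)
This is an ∞/∞ indeterminate form.

Apply L'Hôpital's rule: differentiate numerator and denominator separately.
  f(x) = 3·x^3 + x^2   ⇒   f'(x) = 9·x^2 + 2·x
  g(x) = 5·x^2   ⇒   g'(x) = 10·x
  lim(x→∞) f'(x)/g'(x) = lim(x→∞) (9·x^2 + 2·x)/(10·x)
  = ∞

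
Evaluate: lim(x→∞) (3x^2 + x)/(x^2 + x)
This is an ∞/∞ indeterminate form.

Apply L'Hôpital's rule: differentiate numerator and denominator separately.
  f(x) = 3·x^2 + x   ⇒   f'(x) = 6·x + 1
  g(x) = x^2 + x   ⇒   g'(x) = 2·x + 1
  lim(x→∞) f'(x)/g'(x) = lim(x→∞) (6·x + 1)/(2·x + 1)
  = 3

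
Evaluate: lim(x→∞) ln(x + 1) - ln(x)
This is an ∞-∞ indeterminate form.

Combine fractions or rationalize to convert ∞-∞ to 0/0 form:
  lim(x→∞) ln(x + 1) - ln(x) = 0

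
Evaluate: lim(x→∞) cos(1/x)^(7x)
This is an exponential indeterminate form.

For exponential indeterminate forms, take the natural log:
  Let L = lim(x→∞) cos(1/x)^(7x)
  Then ln(L) = lim(x→∞) [exponent × ln(base)]
  Evaluate using L'Hôpital or standard limits, then exponentiate.
  L = 1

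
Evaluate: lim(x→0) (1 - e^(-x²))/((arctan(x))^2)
This is a 0/0 indeterminate form.

Apply L'Hôpital's rule: differentiate numerator and denominator separately.
  f(x) = 1 - e^(-x^2)   ⇒   f'(x) = 2·x·e^(-x^2)
  g(x) = atan(x)^2   ⇒   g'(x) = 2·atan(x)/(x^2 + 1)
  lim(x→0) f'(x)/g'(x) = lim(x→0) (2·x·e^(-x^2))/(2·atan(x)/(x^2 + 1))
  = 1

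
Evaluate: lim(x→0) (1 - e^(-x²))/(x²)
This is a 0/0 indeterminate form.

Apply L'Hôpital's rule: differentiate numerator and denominator separately.
  f(x) = 1 - e^(-x^2)   ⇒   f'(x) = 2·x·e^(-x^2)
  g(x) = x^2   ⇒   g'(x) = 2·x
  lim(x→0) f'(x)/g'(x) = lim(x→0) (2·x·e^(-x^2))/(2·x)
  = 1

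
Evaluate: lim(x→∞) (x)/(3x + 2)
This is an ∞/∞ indeterminate form.

Apply L'Hôpital's rule: differentiate numerator and denominator separately.
  f(x) = x   ⇒   f'(x) = 1
  g(x) = 3·x + 2   ⇒   g'(x) = 3
  lim(x→∞) f'(x)/g'(x) = lim(x→∞) (1)/(3)
  = 1/3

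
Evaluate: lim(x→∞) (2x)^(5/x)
This is an exponential indeterminate form.

For exponential indeterminate forms, take the natural log:
  Let L = lim(x→∞) (2x)^(5/x)
  Then ln(L) = lim(x→∞) [exponent × ln(base)]
  Evaluate using L'Hôpital or standard limits, then exponentiate.
  L = 1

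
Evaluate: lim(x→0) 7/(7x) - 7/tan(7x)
This is an ∞-∞ indeterminate form.

Combine fractions or rationalize to convert ∞-∞ to 0/0 form:
  lim(x→0) 7/(7x) - 7/tan(7x) = 0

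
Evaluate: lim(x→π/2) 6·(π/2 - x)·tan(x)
This is a 0·∞ indeterminate form.

Rewrite 0·∞ as a quotient (0/0 or ∞/∞ form), then apply L'Hôpital's rule:
  lim(x→π/2) 6·(π/2 - x)·tan(x) = 6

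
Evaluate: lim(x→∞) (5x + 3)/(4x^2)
This is an ∞/∞ indeterminate form.

Apply L'Hôpital's rule: differentiate numerator and denominator separately.
  f(x) = 5·x + 3   ⇒   f'(x) = 5
  g(x) = 4·x^2   ⇒   g'(x) = 8·x
  lim(x→∞) f'(x)/g'(x) = lim(x→∞) (5)/(8·x)
  = 0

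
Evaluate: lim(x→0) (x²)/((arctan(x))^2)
This is a 0/0 indeterminate form.

Apply L'Hôpital's rule: differentiate numerator and denominator separately.
  f(x) = x^2   ⇒   f'(x) = 2·x
  g(x) = atan(x)^2   ⇒   g'(x) = 2·atan(x)/(x^2 + 1)
  lim(x→0) f'(x)/g'(x) = lim(x→0) (2·x)/(2·atan(x)/(x^2 + 1))
  = 1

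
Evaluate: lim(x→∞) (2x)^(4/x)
This is an exponential indeterminate form.

For exponential indeterminate forms, take the natural log:
  Let L = lim(x→∞) (2x)^(4/x)
  Then ln(L) = lim(x→∞) [exponent × ln(base)]
  Evaluate using L'Hôpital or standard limits, then exponentiate.
  L = 1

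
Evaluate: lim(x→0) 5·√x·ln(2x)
This is a 0·∞ indeterminate form.

Rewrite 0·∞ as a quotient (0/0 or ∞/∞ form), then apply L'Hôpital's rule:
  lim(x→0) 5·√x·ln(2x) = 0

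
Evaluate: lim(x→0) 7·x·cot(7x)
This is a 0·∞ indeterminate form.

Rewrite 0·∞ as a quotient (0/0 or ∞/∞ form), then apply L'Hôpital's rule:
  lim(x→0) 7·x·cot(7x) = 1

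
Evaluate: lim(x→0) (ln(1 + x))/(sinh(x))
This is a 0/0 indeterminate form.

Apply L'Hôpital's rule: differentiate numerator and denominator separately.
  f(x) = ln(x + 1)   ⇒   f'(x) = 1/(x + 1)
  g(x) = sinh(x)   ⇒   g'(x) = cosh(x)
  lim(x→0) f'(x)/g'(x) = lim(x→0) (1/(x + 1))/(cosh(x))
  = 1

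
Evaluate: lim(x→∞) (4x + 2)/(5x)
This is an ∞/∞ indeterminate form.

Apply L'Hôpital's rule: differentiate numerator and denominator separately.
  f(x) = 4·x + 2   ⇒   f'(x) = 4
  g(x) = 5·x   ⇒   g'(x) = 5
  lim(x→∞) f'(x)/g'(x) = lim(x→∞) (4)/(5)
  = 4/5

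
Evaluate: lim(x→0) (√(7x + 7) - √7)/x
This is a standard limit.

Factor or rationalize the expression:
  lim(x→0) (√(7x + 7) - √7)/x = sqrt(7)/2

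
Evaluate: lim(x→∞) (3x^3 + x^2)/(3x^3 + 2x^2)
This is an ∞/∞ indeterminate form.

Apply L'Hôpital's rule: differentiate numerator and denominator separately.
  f(x) = 3·x^3 + x^2   ⇒   f'(x) = 9·x^2 + 2·x
  g(x) = 3·x^3 + 2·x^2   ⇒   g'(x) = 9·x^2 + 4·x
  lim(x→∞) f'(x)/g'(x) = lim(x→∞) (9·x^2 + 2·x)/(9·x^2 + 4·x)
  = 1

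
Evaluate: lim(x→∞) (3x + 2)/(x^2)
This is an ∞/∞ indeterminate form.

Apply L'Hôpital's rule: differentiate numerator and denominator separately.
  f(x) = 3·x + 2   ⇒   f'(x) = 3
  g(x) = x^2   ⇒   g'(x) = 2·x
  lim(x→∞) f'(x)/g'(x) = lim(x→∞) (3)/(2·x)
  = 0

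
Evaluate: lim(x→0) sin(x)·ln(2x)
This is a 0·∞ indeterminate form.

Rewrite 0·∞ as a quotient (0/0 or ∞/∞ form), then apply L'Hôpital's rule:
  lim(x→0) sin(x)·ln(2x) = 0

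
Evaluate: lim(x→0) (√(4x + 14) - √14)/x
This is a standard limit.

Factor or rationalize the expression:
  lim(x→0) (√(4x + 14) - √14)/x = sqrt(14)/7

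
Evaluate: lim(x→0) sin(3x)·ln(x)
This is a 0·∞ indeterminate form.

Rewrite 0·∞ as a quotient (0/0 or ∞/∞ form), then apply L'Hôpital's rule:
  lim(x→0) sin(3x)·ln(x) = 0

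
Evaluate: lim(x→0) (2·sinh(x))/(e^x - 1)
This is a 0/0 indeterminate form.

Apply L'Hôpital's rule: differentiate numerator and denominator separately.
  f(x) = 2·sinh(x)   ⇒   f'(x) = 2·cosh(x)
  g(x) = e^(x) - 1   ⇒   g'(x) = e^(x)
  lim(x→0) f'(x)/g'(x) = lim(x→0) (2·cosh(x))/(e^(x))
  = 2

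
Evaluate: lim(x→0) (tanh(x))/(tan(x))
This is a 0/0 indeterminate form.

Apply L'Hôpital's rule: differentiate numerator and denominator separately.
  f(x) = tanh(x)   ⇒   f'(x) = 1 - tanh(x)^2
  g(x) = tan(x)   ⇒   g'(x) = tan(x)^2 + 1
  lim(x→0) f'(x)/g'(x) = lim(x→0) (1 - tanh(x)^2)/(tan(x)^2 + 1)
  = 1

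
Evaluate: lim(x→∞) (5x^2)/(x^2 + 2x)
This is an ∞/∞ indeterminate form.

Apply L'Hôpital's rule: differentiate numerator and denominator separately.
  f(x) = 5·x^2   ⇒   f'(x) = 10·x
  g(x) = x^2 + 2·x   ⇒   g'(x) = 2·x + 2
  lim(x→∞) f'(x)/g'(x) = lim(x→∞) (10·x)/(2·x + 2)
  = 5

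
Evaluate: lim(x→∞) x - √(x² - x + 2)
This is an ∞-∞ indeterminate form.

Combine fractions or rationalize to convert ∞-∞ to 0/0 form:
  lim(x→∞) x - √(x² - x + 2) = 1/2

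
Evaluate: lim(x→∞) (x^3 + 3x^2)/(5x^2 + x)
This is an ∞/∞ indeterminate form.

Apply L'Hôpital's rule: differentiate numerator and denominator separately.
  f(x) = x^3 + 3·x^2   ⇒   f'(x) = 3·x^2 + 6·x
  g(x) = 5·x^2 + x   ⇒   g'(x) = 10·x + 1
  lim(x→∞) f'(x)/g'(x) = lim(x→∞) (3·x^2 + 6·x)/(10·x + 1)
  = ∞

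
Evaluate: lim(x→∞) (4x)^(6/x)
This is an exponential indeterminate form.

For exponential indeterminate forms, take the natural log:
  Let L = lim(x→∞) (4x)^(6/x)
  Then ln(L) = lim(x→∞) [exponent × ln(base)]
  Evaluate using L'Hôpital or standard limits, then exponentiate.
  L = 1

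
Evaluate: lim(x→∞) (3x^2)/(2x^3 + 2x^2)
This is an ∞/∞ indeterminate form.

Apply L'Hôpital's rule: differentiate numerator and denominator separately.
  f(x) = 3·x^2   ⇒   f'(x) = 6·x
  g(x) = 2·x^3 + 2·x^2   ⇒   g'(x) = 6·x^2 + 4·x
  lim(x→∞) f'(x)/g'(x) = lim(x→∞) (6·x)/(6·x^2 + 4·x)
  = 0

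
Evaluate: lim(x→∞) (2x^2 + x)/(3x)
This is an ∞/∞ indeterminate form.

Apply L'Hôpital's rule: differentiate numerator and denominator separately.
  f(x) = 2·x^2 + x   ⇒   f'(x) = 4·x + 1
  g(x) = 3·x   ⇒   g'(x) = 3
  lim(x→∞) f'(x)/g'(x) = lim(x→∞) (4·x + 1)/(3)
  = ∞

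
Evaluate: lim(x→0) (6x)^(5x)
This is an exponential indeterminate form.

For exponential indeterminate forms, take the natural log:
  Let L = lim(x→0) (6x)^(5x)
  Then ln(L) = lim(x→0) [exponent × ln(base)]
  Evaluate using L'Hôpital or standard limits, then exponentiate.
  L = 1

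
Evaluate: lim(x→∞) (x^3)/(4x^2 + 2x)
This is an ∞/∞ indeterminate form.

Apply L'Hôpital's rule: differentiate numerator and denominator separately.
  f(x) = x^3   ⇒   f'(x) = 3·x^2
  g(x) = 4·x^2 + 2·x   ⇒   g'(x) = 8·x + 2
  lim(x→∞) f'(x)/g'(x) = lim(x→∞) (3·x^2)/(8·x + 2)
  = ∞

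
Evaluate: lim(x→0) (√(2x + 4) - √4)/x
This is a standard limit.

Factor or rationalize the expression:
  lim(x→0) (√(2x + 4) - √4)/x = 1/2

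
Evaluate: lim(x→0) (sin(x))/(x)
This is a 0/0 indeterminate form.

Apply L'Hôpital's rule: differentiate numerator and denominator separately.
  f(x) = sin(x)   ⇒   f'(x) = cos(x)
  g(x) = x   ⇒   g'(x) = 1
  lim(x→0) f'(x)/g'(x) = lim(x→0) (cos(x))/(1)
  = 1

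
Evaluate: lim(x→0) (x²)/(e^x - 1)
This is a 0/0 indeterminate form.

Apply L'Hôpital's rule: differentiate numerator and denominator separately.
  f(x) = x^2   ⇒   f'(x) = 2·x
  g(x) = e^(x) - 1   ⇒   g'(x) = e^(x)
  lim(x→0) f'(x)/g'(x) = lim(x→0) (2·x)/(e^(x))
  = 0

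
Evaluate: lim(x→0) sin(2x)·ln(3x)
This is a 0·∞ indeterminate form.

Rewrite 0·∞ as a quotient (0/0 or ∞/∞ form), then apply L'Hôpital's rule:
  lim(x→0) sin(2x)·ln(3x) = 0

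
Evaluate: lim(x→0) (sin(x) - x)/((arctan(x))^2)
This is a 0/0 indeterminate form.

Apply L'Hôpital's rule: differentiate numerator and denominator separately.
  f(x) = -x + sin(x)   ⇒   f'(x) = cos(x) - 1
  g(x) = atan(x)^2   ⇒   g'(x) = 2·atan(x)/(x^2 + 1)
  lim(x→0) f'(x)/g'(x) = lim(x→0) (cos(x) - 1)/(2·atan(x)/(x^2 + 1))
  = 0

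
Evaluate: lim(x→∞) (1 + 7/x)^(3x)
This is an exponential indeterminate form.

For exponential indeterminate forms, take the natural log:
  Let L = lim(x→∞) (1 + 7/x)^(3x)
  Then ln(L) = lim(x→∞) [exponent × ln(base)]
  Evaluate using L'Hôpital or standard limits, then exponentiate.
  L = e^(21)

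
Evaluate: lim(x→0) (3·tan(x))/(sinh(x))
This is a 0/0 indeterminate form.

Apply L'Hôpital's rule: differentiate numerator and denominator separately.
  f(x) = 3·tan(x)   ⇒   f'(x) = 3·tan(x)^2 + 3
  g(x) = sinh(x)   ⇒   g'(x) = cosh(x)
  lim(x→0) f'(x)/g'(x) = lim(x→0) (3·tan(x)^2 + 3)/(cosh(x))
  = 3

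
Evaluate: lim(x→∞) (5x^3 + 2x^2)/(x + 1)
This is an ∞/∞ indeterminate form.

Apply L'Hôpital's rule: differentiate numerator and denominator separately.
  f(x) = 5·x^3 + 2·x^2   ⇒   f'(x) = 15·x^2 + 4·x
  g(x) = x + 1   ⇒   g'(x) = 1
  lim(x→∞) f'(x)/g'(x) = lim(x→∞) (15·x^2 + 4·x)/(1)
  = ∞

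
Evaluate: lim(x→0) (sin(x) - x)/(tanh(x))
This is a 0/0 indeterminate form.

Apply L'Hôpital's rule: differentiate numerator and denominator separately.
  f(x) = -x + sin(x)   ⇒   f'(x) = cos(x) - 1
  g(x) = tanh(x)   ⇒   g'(x) = 1 - tanh(x)^2
  lim(x→0) f'(x)/g'(x) = lim(x→0) (cos(x) - 1)/(1 - tanh(x)^2)
  = 0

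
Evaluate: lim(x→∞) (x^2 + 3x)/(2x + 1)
This is an ∞/∞ indeterminate form.

Apply L'Hôpital's rule: differentiate numerator and denominator separately.
  f(x) = x^2 + 3·x   ⇒   f'(x) = 2·x + 3
  g(x) = 2·x + 1   ⇒   g'(x) = 2
  lim(x→∞) f'(x)/g'(x) = lim(x→∞) (2·x + 3)/(2)
  = ∞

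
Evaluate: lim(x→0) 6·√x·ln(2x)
This is a 0·∞ indeterminate form.

Rewrite 0·∞ as a quotient (0/0 or ∞/∞ form), then apply L'Hôpital's rule:
  lim(x→0) 6·√x·ln(2x) = 0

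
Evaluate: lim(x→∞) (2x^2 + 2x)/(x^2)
This is an ∞/∞ indeterminate form.

Apply L'Hôpital's rule: differentiate numerator and denominator separately.
  f(x) = 2·x^2 + 2·x   ⇒   f'(x) = 4·x + 2
  g(x) = x^2   ⇒   g'(x) = 2·x
  lim(x→∞) f'(x)/g'(x) = lim(x→∞) (4·x + 2)/(2·x)
  = 2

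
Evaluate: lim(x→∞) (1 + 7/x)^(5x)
This is an exponential indeterminate form.

For exponential indeterminate forms, take the natural log:
  Let L = lim(x→∞) (1 + 7/x)^(5x)
  Then ln(L) = lim(x→∞) [exponent × ln(base)]
  Evaluate using L'Hôpital or standard limits, then exponentiate.
  L = e^(35)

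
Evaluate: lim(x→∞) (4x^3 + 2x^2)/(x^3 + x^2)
This is an ∞/∞ indeterminate form.

Apply L'Hôpital's rule: differentiate numerator and denominator separately.
  f(x) = 4·x^3 + 2·x^2   ⇒   f'(x) = 12·x^2 + 4·x
  g(x) = x^3 + x^2   ⇒   g'(x) = 3·x^2 + 2·x
  lim(x→∞) f'(x)/g'(x) = lim(x→∞) (12·x^2 + 4·x)/(3·x^2 + 2·x)
  = 4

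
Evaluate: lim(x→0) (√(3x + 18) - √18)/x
This is a standard limit.

Factor or rationalize the expression:
  lim(x→0) (√(3x + 18) - √18)/x = sqrt(2)/4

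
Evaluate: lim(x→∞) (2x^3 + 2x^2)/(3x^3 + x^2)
This is an ∞/∞ indeterminate form.

Apply L'Hôpital's rule: differentiate numerator and denominator separately.
  f(x) = 2·x^3 + 2·x^2   ⇒   f'(x) = 6·x^2 + 4·x
  g(x) = 3·x^3 + x^2   ⇒   g'(x) = 9·x^2 + 2·x
  lim(x→∞) f'(x)/g'(x) = lim(x→∞) (6·x^2 + 4·x)/(9·x^2 + 2·x)
  = 2/3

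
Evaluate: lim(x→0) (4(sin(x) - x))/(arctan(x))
This is a 0/0 indeterminate form.

Apply L'Hôpital's rule: differentiate numerator and denominator separately.
  f(x) = -4·x + 4·sin(x)   ⇒   f'(x) = 4·cos(x) - 4
  g(x) = atan(x)   ⇒   g'(x) = 1/(x^2 + 1)
  lim(x→0) f'(x)/g'(x) = lim(x→0) (4·cos(x) - 4)/(1/(x^2 + 1))
  = 0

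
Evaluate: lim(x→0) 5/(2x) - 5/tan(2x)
This is an ∞-∞ indeterminate form.

Combine fractions or rationalize to convert ∞-∞ to 0/0 form:
  lim(x→0) 5/(2x) - 5/tan(2x) = 0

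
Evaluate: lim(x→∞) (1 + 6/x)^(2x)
This is an exponential indeterminate form.

For exponential indeterminate forms, take the natural log:
  Let L = lim(x→∞) (1 + 6/x)^(2x)
  Then ln(L) = lim(x→∞) [exponent × ln(base)]
  Evaluate using L'Hôpital or standard limits, then exponentiate.
  L = e^(12)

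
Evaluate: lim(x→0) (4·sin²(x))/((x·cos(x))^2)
This is a 0/0 indeterminate form.

Apply L'Hôpital's rule: differentiate numerator and denominator separately.
  f(x) = 4·sin(x)^2   ⇒   f'(x) = 8·sin(x)·cos(x)
  g(x) = x^2·cos(x)^2   ⇒   g'(x) = -2·x^2·sin(x)·cos(x) + 2·x·cos(x)^2
  lim(x→0) f'(x)/g'(x) = lim(x→0) (8·sin(x)·cos(x))/(-2·x^2·sin(x)·cos(x) + 2·x·cos(x)^2)
  = 4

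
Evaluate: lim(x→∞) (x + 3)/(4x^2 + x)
This is an ∞/∞ indeterminate form.

Apply L'Hôpital's rule: differentiate numerator and denominator separately.
  f(x) = x + 3   ⇒   f'(x) = 1
  g(x) = 4·x^2 + x   ⇒   g'(x) = 8·x + 1
  lim(x→∞) f'(x)/g'(x) = lim(x→∞) (1)/(8·x + 1)
  = 0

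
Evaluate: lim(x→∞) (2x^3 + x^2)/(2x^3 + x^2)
This is an ∞/∞ indeterminate form.

Apply L'Hôpital's rule: differentiate numerator and denominator separately.
  f(x) = 2·x^3 + x^2   ⇒   f'(x) = 6·x^2 + 2·x
  g(x) = 2·x^3 + x^2   ⇒   g'(x) = 6·x^2 + 2·x
  lim(x→∞) f'(x)/g'(x) = lim(x→∞) (6·x^2 + 2·x)/(6·x^2 + 2·x)
  = 1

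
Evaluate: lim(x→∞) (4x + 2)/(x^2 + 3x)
This is an ∞/∞ indeterminate form.

Apply L'Hôpital's rule: differentiate numerator and denominator separately.
  f(x) = 4·x + 2   ⇒   f'(x) = 4
  g(x) = x^2 + 3·x   ⇒   g'(x) = 2·x + 3
  lim(x→∞) f'(x)/g'(x) = lim(x→∞) (4)/(2·x + 3)
  = 0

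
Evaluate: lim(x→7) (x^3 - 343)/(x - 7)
This is a standard limit.

Factor or rationalize the expression:
  lim(x→7) (x^3 - 343)/(x - 7) = 147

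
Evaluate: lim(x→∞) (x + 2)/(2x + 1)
This is an ∞/∞ indeterminate form.

Apply L'Hôpital's rule: differentiate numerator and denominator separately.
  f(x) = x + 2   ⇒   f'(x) = 1
  g(x) = 2·x + 1   ⇒   g'(x) = 2
  lim(x→∞) f'(x)/g'(x) = lim(x→∞) (1)/(2)
  = 1/2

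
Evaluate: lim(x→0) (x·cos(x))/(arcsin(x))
This is a 0/0 indeterminate form.

Apply L'Hôpital's rule: differentiate numerator and denominator separately.
  f(x) = x·cos(x)   ⇒   f'(x) = -x·sin(x) + cos(x)
  g(x) = asin(x)   ⇒   g'(x) = 1/sqrt(1 - x^2)
  lim(x→0) f'(x)/g'(x) = lim(x→0) (-x·sin(x) + cos(x))/(1/sqrt(1 - x^2))
  = 1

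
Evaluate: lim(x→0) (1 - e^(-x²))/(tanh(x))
This is a 0/0 indeterminate form.

Apply L'Hôpital's rule: differentiate numerator and denominator separately.
  f(x) = 1 - e^(-x^2)   ⇒   f'(x) = 2·x·e^(-x^2)
  g(x) = tanh(x)   ⇒   g'(x) = 1 - tanh(x)^2
  lim(x→0) f'(x)/g'(x) = lim(x→0) (2·x·e^(-x^2))/(1 - tanh(x)^2)
  = 0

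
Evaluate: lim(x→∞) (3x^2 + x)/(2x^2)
This is an ∞/∞ indeterminate form.

Apply L'Hôpital's rule: differentiate numerator and denominator separately.
  f(x) = 3·x^2 + x   ⇒   f'(x) = 6·x + 1
  g(x) = 2·x^2   ⇒   g'(x) = 4·x
  lim(x→∞) f'(x)/g'(x) = lim(x→∞) (6·x + 1)/(4·x)
  = 3/2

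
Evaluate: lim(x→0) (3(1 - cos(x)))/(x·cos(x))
This is a 0/0 indeterminate form.

Apply L'Hôpital's rule: differentiate numerator and denominator separately.
  f(x) = 3 - 3·cos(x)   ⇒   f'(x) = 3·sin(x)
  g(x) = x·cos(x)   ⇒   g'(x) = -x·sin(x) + cos(x)
  lim(x→0) f'(x)/g'(x) = lim(x→0) (3·sin(x))/(-x·sin(x) + cos(x))
  = 0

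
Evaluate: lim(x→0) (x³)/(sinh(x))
This is a 0/0 indeterminate form.

Apply L'Hôpital's rule: differentiate numerator and denominator separately.
  f(x) = x^3   ⇒   f'(x) = 3·x^2
  g(x) = sinh(x)   ⇒   g'(x) = cosh(x)
  lim(x→0) f'(x)/g'(x) = lim(x→0) (3·x^2)/(cosh(x))
  = 0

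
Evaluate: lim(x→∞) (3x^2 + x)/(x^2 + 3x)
This is an ∞/∞ indeterminate form.

Apply L'Hôpital's rule: differentiate numerator and denominator separately.
  f(x) = 3·x^2 + x   ⇒   f'(x) = 6·x + 1
  g(x) = x^2 + 3·x   ⇒   g'(x) = 2·x + 3
  lim(x→∞) f'(x)/g'(x) = lim(x→∞) (6·x + 1)/(2·x + 3)
  = 3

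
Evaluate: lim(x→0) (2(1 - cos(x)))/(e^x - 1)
This is a 0/0 indeterminate form.

Apply L'Hôpital's rule: differentiate numerator and denominator separately.
  f(x) = 2 - 2·cos(x)   ⇒   f'(x) = 2·sin(x)
  g(x) = e^(x) - 1   ⇒   g'(x) = e^(x)
  lim(x→0) f'(x)/g'(x) = lim(x→0) (2·sin(x))/(e^(x))
  = 0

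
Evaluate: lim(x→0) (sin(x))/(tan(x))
This is a 0/0 indeterminate form.

Apply L'Hôpital's rule: differentiate numerator and denominator separately.
  f(x) = sin(x)   ⇒   f'(x) = cos(x)
  g(x) = tan(x)   ⇒   g'(x) = tan(x)^2 + 1
  lim(x→0) f'(x)/g'(x) = lim(x→0) (cos(x))/(tan(x)^2 + 1)
  = 1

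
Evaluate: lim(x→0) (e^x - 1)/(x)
This is a 0/0 indeterminate form.

Apply L'Hôpital's rule: differentiate numerator and denominator separately.
  f(x) = e^(x) - 1   ⇒   f'(x) = e^(x)
  g(x) = x   ⇒   g'(x) = 1
  lim(x→0) f'(x)/g'(x) = lim(x→0) (e^(x))/(1)
  = 1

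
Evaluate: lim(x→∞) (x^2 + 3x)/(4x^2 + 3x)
This is an ∞/∞ indeterminate form.

Apply L'Hôpital's rule: differentiate numerator and denominator separately.
  f(x) = x^2 + 3·x   ⇒   f'(x) = 2·x + 3
  g(x) = 4·x^2 + 3·x   ⇒   g'(x) = 8·x + 3
  lim(x→∞) f'(x)/g'(x) = lim(x→∞) (2·x + 3)/(8·x + 3)
  = 1/4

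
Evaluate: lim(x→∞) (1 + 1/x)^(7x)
This is an exponential indeterminate form.

For exponential indeterminate forms, take the natural log:
  Let L = lim(x→∞) (1 + 1/x)^(7x)
  Then ln(L) = lim(x→∞) [exponent × ln(base)]
  Evaluate using L'Hôpital or standard limits, then exponentiate.
  L = e^(7)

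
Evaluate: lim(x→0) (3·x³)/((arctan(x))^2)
This is a 0/0 indeterminate form.

Apply L'Hôpital's rule: differentiate numerator and denominator separately.
  f(x) = 3·x^3   ⇒   f'(x) = 9·x^2
  g(x) = atan(x)^2   ⇒   g'(x) = 2·atan(x)/(x^2 + 1)
  lim(x→0) f'(x)/g'(x) = lim(x→0) (9·x^2)/(2·atan(x)/(x^2 + 1))
  = 0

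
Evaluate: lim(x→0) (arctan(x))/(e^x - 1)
This is a 0/0 indeterminate form.

Apply L'Hôpital's rule: differentiate numerator and denominator separately.
  f(x) = atan(x)   ⇒   f'(x) = 1/(x^2 + 1)
  g(x) = e^(x) - 1   ⇒   g'(x) = e^(x)
  lim(x→0) f'(x)/g'(x) = lim(x→0) (1/(x^2 + 1))/(e^(x))
  = 1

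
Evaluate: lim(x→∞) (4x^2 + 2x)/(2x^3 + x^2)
This is an ∞/∞ indeterminate form.

Apply L'Hôpital's rule: differentiate numerator and denominator separately.
  f(x) = 4·x^2 + 2·x   ⇒   f'(x) = 8·x + 2
  g(x) = 2·x^3 + x^2   ⇒   g'(x) = 6·x^2 + 2·x
  lim(x→∞) f'(x)/g'(x) = lim(x→∞) (8·x + 2)/(6·x^2 + 2·x)
  = 0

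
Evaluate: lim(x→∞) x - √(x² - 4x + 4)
This is an ∞-∞ indeterminate form.

Combine fractions or rationalize to convert ∞-∞ to 0/0 form:
  lim(x→∞) x - √(x² - 4x + 4) = 2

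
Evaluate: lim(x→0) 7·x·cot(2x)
This is a 0·∞ indeterminate form.

Rewrite 0·∞ as a quotient (0/0 or ∞/∞ form), then apply L'Hôpital's rule:
  lim(x→0) 7·x·cot(2x) = 7/2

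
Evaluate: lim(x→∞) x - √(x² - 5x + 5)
This is an ∞-∞ indeterminate form.

Combine fractions or rationalize to convert ∞-∞ to 0/0 form:
  lim(x→∞) x - √(x² - 5x + 5) = 5/2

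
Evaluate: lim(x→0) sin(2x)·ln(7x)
This is a 0·∞ indeterminate form.

Rewrite 0·∞ as a quotient (0/0 or ∞/∞ form), then apply L'Hôpital's rule:
  lim(x→0) sin(2x)·ln(7x) = 0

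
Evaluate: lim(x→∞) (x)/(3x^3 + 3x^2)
This is an ∞/∞ indeterminate form.

Apply L'Hôpital's rule: differentiate numerator and denominator separately.
  f(x) = x   ⇒   f'(x) = 1
  g(x) = 3·x^3 + 3·x^2   ⇒   g'(x) = 9·x^2 + 6·x
  lim(x→∞) f'(x)/g'(x) = lim(x→∞) (1)/(9·x^2 + 6·x)
  = 0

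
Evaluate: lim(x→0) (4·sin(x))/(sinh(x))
This is a 0/0 indeterminate form.

Apply L'Hôpital's rule: differentiate numerator and denominator separately.
  f(x) = 4·sin(x)   ⇒   f'(x) = 4·cos(x)
  g(x) = sinh(x)   ⇒   g'(x) = cosh(x)
  lim(x→0) f'(x)/g'(x) = lim(x→0) (4·cos(x))/(cosh(x))
  = 4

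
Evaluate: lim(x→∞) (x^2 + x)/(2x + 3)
This is an ∞/∞ indeterminate form.

Apply L'Hôpital's rule: differentiate numerator and denominator separately.
  f(x) = x^2 + x   ⇒   f'(x) = 2·x + 1
  g(x) = 2·x + 3   ⇒   g'(x) = 2
  lim(x→∞) f'(x)/g'(x) = lim(x→∞) (2·x + 1)/(2)
  = ∞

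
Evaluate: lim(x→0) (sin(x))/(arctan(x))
This is a 0/0 indeterminate form.

Apply L'Hôpital's rule: differentiate numerator and denominator separately.
  f(x) = sin(x)   ⇒   f'(x) = cos(x)
  g(x) = atan(x)   ⇒   g'(x) = 1/(x^2 + 1)
  lim(x→0) f'(x)/g'(x) = lim(x→0) (cos(x))/(1/(x^2 + 1))
  = 1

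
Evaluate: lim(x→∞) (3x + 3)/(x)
This is an ∞/∞ indeterminate form.

Apply L'Hôpital's rule: differentiate numerator and denominator separately.
  f(x) = 3·x + 3   ⇒   f'(x) = 3
  g(x) = x   ⇒   g'(x) = 1
  lim(x→∞) f'(x)/g'(x) = lim(x→∞) (3)/(1)
  = 3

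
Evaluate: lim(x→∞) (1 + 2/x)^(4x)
This is an exponential indeterminate form.

For exponential indeterminate forms, take the natural log:
  Let L = lim(x→∞) (1 + 2/x)^(4x)
  Then ln(L) = lim(x→∞) [exponent × ln(base)]
  Evaluate using L'Hôpital or standard limits, then exponentiate.
  L = e^(8)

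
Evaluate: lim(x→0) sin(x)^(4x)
This is an exponential indeterminate form.

For exponential indeterminate forms, take the natural log:
  Let L = lim(x→0) sin(x)^(4x)
  Then ln(L) = lim(x→0) [exponent × ln(base)]
  Evaluate using L'Hôpital or standard limits, then exponentiate.
  L = 1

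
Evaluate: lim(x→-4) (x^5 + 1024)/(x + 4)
This is a standard limit.

Factor or rationalize the expression:
  lim(x→-4) (x^5 + 1024)/(x + 4) = 1280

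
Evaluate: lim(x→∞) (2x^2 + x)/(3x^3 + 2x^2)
This is an ∞/∞ indeterminate form.

Apply L'Hôpital's rule: differentiate numerator and denominator separately.
  f(x) = 2·x^2 + x   ⇒   f'(x) = 4·x + 1
  g(x) = 3·x^3 + 2·x^2   ⇒   g'(x) = 9·x^2 + 4·x
  lim(x→∞) f'(x)/g'(x) = lim(x→∞) (4·x + 1)/(9·x^2 + 4·x)
  = 0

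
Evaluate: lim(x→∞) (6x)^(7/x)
This is an exponential indeterminate form.

For exponential indeterminate forms, take the natural log:
  Let L = lim(x→∞) (6x)^(7/x)
  Then ln(L) = lim(x→∞) [exponent × ln(base)]
  Evaluate using L'Hôpital or standard limits, then exponentiate.
  L = 1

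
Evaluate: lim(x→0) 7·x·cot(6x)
This is a 0·∞ indeterminate form.

Rewrite 0·∞ as a quotient (0/0 or ∞/∞ form), then apply L'Hôpital's rule:
  lim(x→0) 7·x·cot(6x) = 7/6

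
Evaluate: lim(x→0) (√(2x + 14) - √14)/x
This is a standard limit.

Factor or rationalize the expression:
  lim(x→0) (√(2x + 14) - √14)/x = sqrt(14)/14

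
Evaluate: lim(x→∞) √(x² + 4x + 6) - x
This is an ∞-∞ indeterminate form.

Combine fractions or rationalize to convert ∞-∞ to 0/0 form:
  lim(x→∞) √(x² + 4x + 6) - x = 2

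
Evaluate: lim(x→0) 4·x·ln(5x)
This is a 0·∞ indeterminate form.

Rewrite 0·∞ as a quotient (0/0 or ∞/∞ form), then apply L'Hôpital's rule:
  lim(x→0) 4·x·ln(5x) = 0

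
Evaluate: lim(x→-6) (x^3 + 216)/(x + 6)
This is a standard limit.

Factor or rationalize the expression:
  lim(x→-6) (x^3 + 216)/(x + 6) = 108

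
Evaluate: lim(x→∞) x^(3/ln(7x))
This is an exponential indeterminate form.

For exponential indeterminate forms, take the natural log:
  Let L = lim(x→∞) x^(3/ln(7x))
  Then ln(L) = lim(x→∞) [exponent × ln(base)]
  Evaluate using L'Hôpital or standard limits, then exponentiate.
  L = e^(3)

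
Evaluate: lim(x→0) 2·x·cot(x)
This is a 0·∞ indeterminate form.

Rewrite 0·∞ as a quotient (0/0 or ∞/∞ form), then apply L'Hôpital's rule:
  lim(x→0) 2·x·cot(x) = 2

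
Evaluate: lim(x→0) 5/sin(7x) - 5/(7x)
This is an ∞-∞ indeterminate form.

Combine fractions or rationalize to convert ∞-∞ to 0/0 form:
  lim(x→0) 5/sin(7x) - 5/(7x) = 0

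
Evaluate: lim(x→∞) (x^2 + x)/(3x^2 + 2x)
This is an ∞/∞ indeterminate form.

Apply L'Hôpital's rule: differentiate numerator and denominator separately.
  f(x) = x^2 + x   ⇒   f'(x) = 2·x + 1
  g(x) = 3·x^2 + 2·x   ⇒   g'(x) = 6·x + 2
  lim(x→∞) f'(x)/g'(x) = lim(x→∞) (2·x + 1)/(6·x + 2)
  = 1/3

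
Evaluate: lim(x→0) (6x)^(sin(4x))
This is an exponential indeterminate form.

For exponential indeterminate forms, take the natural log:
  Let L = lim(x→0) (6x)^(sin(4x))
  Then ln(L) = lim(x→0) [exponent × ln(base)]
  Evaluate using L'Hôpital or standard limits, then exponentiate.
  L = 1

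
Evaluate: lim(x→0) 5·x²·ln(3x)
This is a 0·∞ indeterminate form.

Rewrite 0·∞ as a quotient (0/0 or ∞/∞ form), then apply L'Hôpital's rule:
  lim(x→0) 5·x²·ln(3x) = 0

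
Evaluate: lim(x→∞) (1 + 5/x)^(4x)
This is an exponential indeterminate form.

For exponential indeterminate forms, take the natural log:
  Let L = lim(x→∞) (1 + 5/x)^(4x)
  Then ln(L) = lim(x→∞) [exponent × ln(base)]
  Evaluate using L'Hôpital or standard limits, then exponentiate.
  L = e^(20)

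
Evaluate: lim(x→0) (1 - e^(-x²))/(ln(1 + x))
This is a 0/0 indeterminate form.

Apply L'Hôpital's rule: differentiate numerator and denominator separately.
  f(x) = 1 - e^(-x^2)   ⇒   f'(x) = 2·x·e^(-x^2)
  g(x) = ln(x + 1)   ⇒   g'(x) = 1/(x + 1)
  lim(x→0) f'(x)/g'(x) = lim(x→0) (2·x·e^(-x^2))/(1/(x + 1))
  = 0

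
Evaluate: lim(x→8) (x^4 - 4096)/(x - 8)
This is a standard limit.

Factor or rationalize the expression:
  lim(x→8) (x^4 - 4096)/(x - 8) = 2048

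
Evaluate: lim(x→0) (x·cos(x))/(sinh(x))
This is a 0/0 indeterminate form.

Apply L'Hôpital's rule: differentiate numerator and denominator separately.
  f(x) = x·cos(x)   ⇒   f'(x) = -x·sin(x) + cos(x)
  g(x) = sinh(x)   ⇒   g'(x) = cosh(x)
  lim(x→0) f'(x)/g'(x) = lim(x→0) (-x·sin(x) + cos(x))/(cosh(x))
  = 1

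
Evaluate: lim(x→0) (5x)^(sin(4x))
This is an exponential indeterminate form.

For exponential indeterminate forms, take the natural log:
  Let L = lim(x→0) (5x)^(sin(4x))
  Then ln(L) = lim(x→0) [exponent × ln(base)]
  Evaluate using L'Hôpital or standard limits, then exponentiate.
  L = 1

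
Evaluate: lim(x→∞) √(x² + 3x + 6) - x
This is an ∞-∞ indeterminate form.

Combine fractions or rationalize to convert ∞-∞ to 0/0 form:
  lim(x→∞) √(x² + 3x + 6) - x = 3/2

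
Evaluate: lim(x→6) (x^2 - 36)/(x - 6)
This is a standard limit.

Factor or rationalize the expression:
  lim(x→6) (x^2 - 36)/(x - 6) = 12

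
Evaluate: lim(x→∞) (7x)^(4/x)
This is an exponential indeterminate form.

For exponential indeterminate forms, take the natural log:
  Let L = lim(x→∞) (7x)^(4/x)
  Then ln(L) = lim(x→∞) [exponent × ln(base)]
  Evaluate using L'Hôpital or standard limits, then exponentiate.
  L = 1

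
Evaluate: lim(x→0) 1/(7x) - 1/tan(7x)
This is an ∞-∞ indeterminate form.

Combine fractions or rationalize to convert ∞-∞ to 0/0 form:
  lim(x→0) 1/(7x) - 1/tan(7x) = 0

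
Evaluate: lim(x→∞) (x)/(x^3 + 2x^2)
This is an ∞/∞ indeterminate form.

Apply L'Hôpital's rule: differentiate numerator and denominator separately.
  f(x) = x   ⇒   f'(x) = 1
  g(x) = x^3 + 2·x^2   ⇒   g'(x) = 3·x^2 + 4·x
  lim(x→∞) f'(x)/g'(x) = lim(x→∞) (1)/(3·x^2 + 4·x)
  = 0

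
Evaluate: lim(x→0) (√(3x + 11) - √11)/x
This is a standard limit.

Factor or rationalize the expression:
  lim(x→0) (√(3x + 11) - √11)/x = 3·sqrt(11)/22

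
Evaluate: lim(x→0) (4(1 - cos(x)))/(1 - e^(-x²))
This is a 0/0 indeterminate form.

Apply L'Hôpital's rule: differentiate numerator and denominator separately.
  f(x) = 4 - 4·cos(x)   ⇒   f'(x) = 4·sin(x)
  g(x) = 1 - e^(-x^2)   ⇒   g'(x) = 2·x·e^(-x^2)
  lim(x→0) f'(x)/g'(x) = lim(x→0) (4·sin(x))/(2·x·e^(-x^2))
  = 2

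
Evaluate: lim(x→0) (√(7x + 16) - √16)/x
This is a standard limit.

Factor or rationalize the expression:
  lim(x→0) (√(7x + 16) - √16)/x = 7/8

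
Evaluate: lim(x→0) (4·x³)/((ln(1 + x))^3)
This is a 0/0 indeterminate form.

Apply L'Hôpital's rule: differentiate numerator and denominator separately.
  f(x) = 4·x^3   ⇒   f'(x) = 12·x^2
  g(x) = ln(x + 1)^3   ⇒   g'(x) = 3·ln(x + 1)^2/(x + 1)
  lim(x→0) f'(x)/g'(x) = lim(x→0) (12·x^2)/(3·ln(x + 1)^2/(x + 1))
  = 4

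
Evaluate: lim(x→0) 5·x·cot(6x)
This is a 0·∞ indeterminate form.

Rewrite 0·∞ as a quotient (0/0 or ∞/∞ form), then apply L'Hôpital's rule:
  lim(x→0) 5·x·cot(6x) = 5/6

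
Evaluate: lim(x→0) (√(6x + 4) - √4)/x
This is a standard limit.

Factor or rationalize the expression:
  lim(x→0) (√(6x + 4) - √4)/x = 3/2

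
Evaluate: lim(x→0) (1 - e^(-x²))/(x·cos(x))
This is a 0/0 indeterminate form.

Apply L'Hôpital's rule: differentiate numerator and denominator separately.
  f(x) = 1 - e^(-x^2)   ⇒   f'(x) = 2·x·e^(-x^2)
  g(x) = x·cos(x)   ⇒   g'(x) = -x·sin(x) + cos(x)
  lim(x→0) f'(x)/g'(x) = lim(x→0) (2·x·e^(-x^2))/(-x·sin(x) + cos(x))
  = 0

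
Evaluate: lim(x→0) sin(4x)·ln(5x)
This is a 0·∞ indeterminate form.

Rewrite 0·∞ as a quotient (0/0 or ∞/∞ form), then apply L'Hôpital's rule:
  lim(x→0) sin(4x)·ln(5x) = 0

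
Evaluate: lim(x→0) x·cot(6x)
This is a 0·∞ indeterminate form.

Rewrite 0·∞ as a quotient (0/0 or ∞/∞ form), then apply L'Hôpital's rule:
  lim(x→0) x·cot(6x) = 1/6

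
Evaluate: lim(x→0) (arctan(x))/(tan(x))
This is a 0/0 indeterminate form.

Apply L'Hôpital's rule: differentiate numerator and denominator separately.
  f(x) = atan(x)   ⇒   f'(x) = 1/(x^2 + 1)
  g(x) = tan(x)   ⇒   g'(x) = tan(x)^2 + 1
  lim(x→0) f'(x)/g'(x) = lim(x→0) (1/(x^2 + 1))/(tan(x)^2 + 1)
  = 1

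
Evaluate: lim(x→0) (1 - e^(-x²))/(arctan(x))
This is a 0/0 indeterminate form.

Apply L'Hôpital's rule: differentiate numerator and denominator separately.
  f(x) = 1 - e^(-x^2)   ⇒   f'(x) = 2·x·e^(-x^2)
  g(x) = atan(x)   ⇒   g'(x) = 1/(x^2 + 1)
  lim(x→0) f'(x)/g'(x) = lim(x→0) (2·x·e^(-x^2))/(1/(x^2 + 1))
  = 0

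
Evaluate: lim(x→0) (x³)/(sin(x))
This is a 0/0 indeterminate form.

Apply L'Hôpital's rule: differentiate numerator and denominator separately.
  f(x) = x^3   ⇒   f'(x) = 3·x^2
  g(x) = sin(x)   ⇒   g'(x) = cos(x)
  lim(x→0) f'(x)/g'(x) = lim(x→0) (3·x^2)/(cos(x))
  = 0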